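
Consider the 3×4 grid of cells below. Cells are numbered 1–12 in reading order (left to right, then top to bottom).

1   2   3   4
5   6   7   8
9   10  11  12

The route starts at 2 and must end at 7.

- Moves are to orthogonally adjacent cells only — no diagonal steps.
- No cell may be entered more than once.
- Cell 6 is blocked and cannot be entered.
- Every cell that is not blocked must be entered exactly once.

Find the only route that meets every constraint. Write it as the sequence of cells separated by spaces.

Need to visit all 11 open cells exactly once, starting at 2 and ending at 7.
Route from 2: left to 1, 2× down (reaching 9), 3× right (reaching 12), 2× up (reaching 4), left to 3, down to 7 — 10 moves in all.
Check: all 11 open cells covered.

2 1 5 9 10 11 12 8 4 3 7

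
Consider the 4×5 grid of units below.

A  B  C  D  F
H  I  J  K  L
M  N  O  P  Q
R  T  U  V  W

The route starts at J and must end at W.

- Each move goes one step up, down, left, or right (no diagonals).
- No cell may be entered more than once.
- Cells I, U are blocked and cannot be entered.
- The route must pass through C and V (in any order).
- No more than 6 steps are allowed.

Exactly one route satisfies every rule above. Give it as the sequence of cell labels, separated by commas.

J, C, D, K, P, V, W

The 6-move cap with required stops at C, V leaves no slack for detours.
Route from J: up to C, right to D, 3× down (reaching V), right to W — 6 moves in all.
Check: all required cells visited; 6 ≤ 6 moves.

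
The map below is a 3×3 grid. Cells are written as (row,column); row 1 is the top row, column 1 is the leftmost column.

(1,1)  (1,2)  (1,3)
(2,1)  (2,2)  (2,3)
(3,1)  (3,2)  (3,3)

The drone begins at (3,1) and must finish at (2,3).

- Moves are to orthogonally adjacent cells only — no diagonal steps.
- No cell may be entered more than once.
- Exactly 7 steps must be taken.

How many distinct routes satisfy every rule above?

2

Need simple routes of exactly 7 moves from (3,1) to (2,3) (Manhattan distance 3, so 2 moves are spent on a detour and 2 undoing it).
Enumerating: (3,1) (2,1) (1,1) (1,2) (2,2) (3,2) (3,3) (2,3) | (3,1) (3,2) (2,2) (2,1) (1,1) (1,2) (1,3) (2,3).
That gives 2 routes.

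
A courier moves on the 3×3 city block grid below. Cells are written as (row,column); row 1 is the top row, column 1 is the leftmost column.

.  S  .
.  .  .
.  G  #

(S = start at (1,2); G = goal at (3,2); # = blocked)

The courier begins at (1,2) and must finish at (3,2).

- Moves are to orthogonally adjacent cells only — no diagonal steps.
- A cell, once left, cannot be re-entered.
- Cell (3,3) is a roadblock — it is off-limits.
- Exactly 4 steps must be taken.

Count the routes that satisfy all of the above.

4

Need simple routes of exactly 4 moves from (1,2) to (3,2) (Manhattan distance 2, so 1 moves are spent on a detour and 1 undoing it).
Enumerating: (1,2) (2,2) (2,1) (3,1) (3,2) | (1,2) (1,1) (2,1) (3,1) (3,2) | (1,2) (1,1) (2,1) (2,2) (3,2) | (1,2) (1,3) (2,3) (2,2) (3,2).
That gives 4 routes.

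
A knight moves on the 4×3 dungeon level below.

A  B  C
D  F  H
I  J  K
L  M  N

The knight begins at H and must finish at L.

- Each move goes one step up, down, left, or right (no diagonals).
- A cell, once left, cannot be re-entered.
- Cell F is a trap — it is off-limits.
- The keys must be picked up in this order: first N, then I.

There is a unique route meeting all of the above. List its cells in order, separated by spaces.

H K N M J I L

The waypoints must appear in the order N, I, with no cell reused.
Route from H: down 2 to N, left 1 to M, up 1 to J, left 1 to I, down 1 to L — 6 moves in all.
Check: order respected (N at step 2, I at step 5).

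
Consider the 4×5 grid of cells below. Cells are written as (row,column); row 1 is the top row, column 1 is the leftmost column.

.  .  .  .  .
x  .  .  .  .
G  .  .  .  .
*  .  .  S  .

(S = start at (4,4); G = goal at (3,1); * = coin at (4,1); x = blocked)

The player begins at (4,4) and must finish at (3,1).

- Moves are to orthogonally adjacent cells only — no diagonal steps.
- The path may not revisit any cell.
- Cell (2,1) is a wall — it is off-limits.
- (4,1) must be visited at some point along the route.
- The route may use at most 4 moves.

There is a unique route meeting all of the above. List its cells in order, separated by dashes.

Any route must reach (4,1) and still end at (3,1) within 4 moves, so the order of the required stops is forced.
Route from (4,4): 3× left (reaching (4,1)), up to (3,1) — 4 moves in all.
Check: all required cells visited; 4 ≤ 4 moves.

(4,4) - (4,3) - (4,2) - (4,1) - (3,1)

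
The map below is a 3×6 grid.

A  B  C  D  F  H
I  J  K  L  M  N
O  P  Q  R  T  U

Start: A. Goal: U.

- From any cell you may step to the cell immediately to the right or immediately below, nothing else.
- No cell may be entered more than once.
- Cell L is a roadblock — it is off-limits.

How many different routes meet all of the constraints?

A right/down-only route from A to U makes exactly 2 down-moves and 5 right-moves in some order.
With no other constraints that would be C(7,2) = 21 routes.
Subtract routes through each blocked cell (inclusion–exclusion for overlaps): − through L: 12 → 9.
That gives 9 routes.

9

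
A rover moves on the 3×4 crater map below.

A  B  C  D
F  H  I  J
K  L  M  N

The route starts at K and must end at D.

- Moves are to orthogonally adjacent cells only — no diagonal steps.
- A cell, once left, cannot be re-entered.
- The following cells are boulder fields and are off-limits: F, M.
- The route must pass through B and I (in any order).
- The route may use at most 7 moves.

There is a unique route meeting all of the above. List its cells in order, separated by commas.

K, L, H, B, C, I, J, D

The budget equals the shortest possible length, so every move has to be on a shortest route through the required cells.
Route from K: right to L, 2× up (reaching B), right to C, down to I, right to J, up to D — 7 moves in all.
Check: all required cells visited; 7 ≤ 7 moves.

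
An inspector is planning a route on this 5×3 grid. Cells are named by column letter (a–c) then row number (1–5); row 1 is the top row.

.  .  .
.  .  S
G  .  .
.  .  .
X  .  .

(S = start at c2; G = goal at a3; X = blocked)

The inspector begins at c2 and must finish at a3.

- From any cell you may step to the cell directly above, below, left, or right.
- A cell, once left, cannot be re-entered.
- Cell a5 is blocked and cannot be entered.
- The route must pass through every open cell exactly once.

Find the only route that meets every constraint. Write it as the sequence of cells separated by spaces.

Need to visit all 14 open cells exactly once, starting at c2 and ending at a3.
Cell b5 has only two open neighbours (b4 and c5), so the path must pass straight through it: one of those is the cell it's entered from and the other is where it exits.
Route from c2: up 1 to c1, left 2 to a1, down 1 to a2, right 1 to b2, down 1 to b3, right 1 to c3, down 2 to c5, left 1 to b5, up 1 to b4, left 1 to a4, up 1 to a3 — 13 moves in all.
Check: all 14 open cells covered.

c2 c1 b1 a1 a2 b2 b3 c3 c4 c5 b5 b4 a4 a3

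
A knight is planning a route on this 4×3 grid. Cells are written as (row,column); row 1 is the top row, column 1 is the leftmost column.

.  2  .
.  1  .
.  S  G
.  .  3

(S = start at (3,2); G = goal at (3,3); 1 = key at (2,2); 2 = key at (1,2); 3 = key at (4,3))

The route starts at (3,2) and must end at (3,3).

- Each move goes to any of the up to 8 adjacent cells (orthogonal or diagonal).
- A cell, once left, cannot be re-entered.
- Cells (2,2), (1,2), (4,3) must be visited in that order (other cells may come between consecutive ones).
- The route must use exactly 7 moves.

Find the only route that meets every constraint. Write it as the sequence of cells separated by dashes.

The waypoints must appear in the order (2,2), (1,2), (4,3), with no cell reused.
Route from (3,2): up 2 to (1,2), down-left 1 to (2,1), down 1 to (3,1), down-right 1 to (4,2), right 1 to (4,3), up 1 to (3,3) — 7 moves in all.
Check: order respected (1 at step 1, 2 at step 2, 3 at step 6); 7 moves as required.

(3,2) - (2,2) - (1,2) - (2,1) - (3,1) - (4,2) - (4,3) - (3,3)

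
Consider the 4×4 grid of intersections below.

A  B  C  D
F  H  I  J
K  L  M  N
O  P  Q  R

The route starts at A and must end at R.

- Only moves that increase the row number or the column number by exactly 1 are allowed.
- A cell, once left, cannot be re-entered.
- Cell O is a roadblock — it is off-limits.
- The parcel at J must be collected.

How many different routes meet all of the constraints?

A right/down-only route from A to R makes exactly 3 down-moves and 3 right-moves in some order.
With no other constraints that would be C(6,3) = 20 routes.
Split at J and multiply the segment counts (each segment already excludes blocked cells): A→J: 4; J→R: 1; product = 4.
That gives 4 routes.

4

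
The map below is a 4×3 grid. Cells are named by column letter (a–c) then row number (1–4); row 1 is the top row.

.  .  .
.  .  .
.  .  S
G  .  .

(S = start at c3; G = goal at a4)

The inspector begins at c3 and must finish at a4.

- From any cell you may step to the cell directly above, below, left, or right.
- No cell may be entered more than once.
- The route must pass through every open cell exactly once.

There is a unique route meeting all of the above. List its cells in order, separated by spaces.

c3 c4 b4 b3 b2 c2 c1 b1 a1 a2 a3 a4

Need to visit all 12 open cells exactly once, starting at c3 and ending at a4.
Route from c3: down to c4, left to b4, 2× up (reaching b2), right to c2, up to c1, 2× left (reaching a1), 3× down (reaching a4) — 11 moves in all.
Check: all 12 open cells covered.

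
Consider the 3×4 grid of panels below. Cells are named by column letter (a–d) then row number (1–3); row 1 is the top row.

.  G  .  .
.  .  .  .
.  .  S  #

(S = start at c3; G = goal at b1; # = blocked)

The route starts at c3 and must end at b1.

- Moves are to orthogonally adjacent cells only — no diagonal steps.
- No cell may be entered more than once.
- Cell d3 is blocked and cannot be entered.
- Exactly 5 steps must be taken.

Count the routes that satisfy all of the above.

Need simple routes of exactly 5 moves from c3 to b1 (Manhattan distance 3, so 1 moves are spent on a detour and 1 undoing it).
Enumerating: c3 c2 b2 a2 a1 b1 | c3 c2 d2 d1 c1 b1 | c3 b3 b2 a2 a1 b1 | c3 b3 b2 c2 c1 b1 | c3 b3 a3 a2 a1 b1 | c3 b3 a3 a2 b2 b1.
That gives 6 routes.

6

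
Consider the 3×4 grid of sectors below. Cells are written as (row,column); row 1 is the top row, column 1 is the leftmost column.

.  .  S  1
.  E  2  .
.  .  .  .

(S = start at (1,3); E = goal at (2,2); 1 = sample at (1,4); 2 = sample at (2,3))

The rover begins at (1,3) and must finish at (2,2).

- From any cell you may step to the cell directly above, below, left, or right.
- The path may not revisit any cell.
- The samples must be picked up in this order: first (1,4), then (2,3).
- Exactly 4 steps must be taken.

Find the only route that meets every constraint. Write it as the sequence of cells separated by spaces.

The waypoints must appear in the order (1,4), (2,3), with no cell reused.
Route from (1,3): right 1 to (1,4), down 1 to (2,4), left 2 to (2,2) — 4 moves in all.
Check: order respected (1 at step 1, 2 at step 3); 4 moves as required.

(1,3) (1,4) (2,4) (2,3) (2,2)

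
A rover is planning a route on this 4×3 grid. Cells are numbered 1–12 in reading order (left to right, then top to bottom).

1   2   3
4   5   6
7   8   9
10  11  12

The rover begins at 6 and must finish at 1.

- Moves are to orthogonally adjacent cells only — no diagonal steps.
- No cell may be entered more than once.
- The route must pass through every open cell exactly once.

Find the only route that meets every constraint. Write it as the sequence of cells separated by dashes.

Need to visit all 12 open cells exactly once, starting at 6 and ending at 1.
Cell 12 has only two open neighbours (9 and 11), so the path must pass straight through it: one of those is the cell it's entered from and the other is where it exits.
Route from 6: up to 3, left to 2, 2× down (reaching 8), right to 9, down to 12, 2× left (reaching 10), 3× up (reaching 1) — 11 moves in all.
Check: all 12 open cells covered.

6 - 3 - 2 - 5 - 8 - 9 - 12 - 11 - 10 - 7 - 4 - 1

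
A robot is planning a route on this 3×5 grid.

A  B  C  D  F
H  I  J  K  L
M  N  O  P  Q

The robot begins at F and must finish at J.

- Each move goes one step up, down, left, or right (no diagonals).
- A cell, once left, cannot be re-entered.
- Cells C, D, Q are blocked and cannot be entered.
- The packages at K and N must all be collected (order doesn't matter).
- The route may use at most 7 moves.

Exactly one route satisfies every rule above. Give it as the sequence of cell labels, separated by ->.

The 7-move cap with required stops at K, N leaves no slack for detours.
Route from F: down to L, left to K, down to P, 2× left (reaching N), up to I, right to J — 7 moves in all.
Check: all required cells visited; 7 ≤ 7 moves.

F -> L -> K -> P -> O -> N -> I -> J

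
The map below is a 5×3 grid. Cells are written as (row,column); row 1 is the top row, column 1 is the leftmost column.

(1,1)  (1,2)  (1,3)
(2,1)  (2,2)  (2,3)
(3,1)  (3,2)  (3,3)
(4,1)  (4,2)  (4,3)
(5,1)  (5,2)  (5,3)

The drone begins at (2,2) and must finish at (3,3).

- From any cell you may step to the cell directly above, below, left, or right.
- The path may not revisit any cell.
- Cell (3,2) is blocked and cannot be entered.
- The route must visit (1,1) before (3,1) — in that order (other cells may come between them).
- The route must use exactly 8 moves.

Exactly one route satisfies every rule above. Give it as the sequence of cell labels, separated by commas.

(2,2), (1,2), (1,1), (2,1), (3,1), (4,1), (4,2), (4,3), (3,3)

The waypoints must appear in the order (1,1), (3,1), with no cell reused.
Route from (2,2): up to (1,2), left to (1,1), 3× down (reaching (4,1)), 2× right (reaching (4,3)), up to (3,3) — 8 moves in all.
Check: order respected ((1,1) at step 2, (3,1) at step 4); 8 moves as required.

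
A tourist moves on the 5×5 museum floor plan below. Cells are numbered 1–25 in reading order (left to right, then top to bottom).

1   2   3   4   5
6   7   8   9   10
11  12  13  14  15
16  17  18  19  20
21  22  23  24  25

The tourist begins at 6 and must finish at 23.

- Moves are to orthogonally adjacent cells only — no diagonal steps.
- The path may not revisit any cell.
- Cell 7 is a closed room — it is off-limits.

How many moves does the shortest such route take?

The Manhattan distance from 6 to 23 is |2−5| + |1−3| = 5, so at least 5 moves are needed.
A route of 5 moves achieves this: 6 → 11 → 16 → 21 → 22 → 23.
Since 5 matches the lower bound, it is optimal.

5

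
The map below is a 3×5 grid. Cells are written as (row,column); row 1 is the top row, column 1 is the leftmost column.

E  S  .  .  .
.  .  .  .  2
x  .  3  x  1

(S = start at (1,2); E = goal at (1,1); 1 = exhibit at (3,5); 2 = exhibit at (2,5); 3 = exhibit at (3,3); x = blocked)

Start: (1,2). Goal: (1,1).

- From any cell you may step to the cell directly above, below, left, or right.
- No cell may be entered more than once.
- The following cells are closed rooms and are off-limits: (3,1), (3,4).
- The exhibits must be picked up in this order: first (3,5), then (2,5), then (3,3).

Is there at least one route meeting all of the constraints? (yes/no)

(3,5) must be visited but has only one open neighbour ((2,5)), and it is neither the start nor the goal — the route would have to enter and leave through (2,5), re-entering it.

no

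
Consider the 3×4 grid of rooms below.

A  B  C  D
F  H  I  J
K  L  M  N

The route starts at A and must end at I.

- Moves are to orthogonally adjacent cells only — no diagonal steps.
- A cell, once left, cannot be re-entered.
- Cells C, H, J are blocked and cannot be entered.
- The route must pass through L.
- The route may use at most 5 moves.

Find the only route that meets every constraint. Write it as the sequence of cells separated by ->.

The 5-move cap with required stops at L leaves no slack for detours.
Route from A: 2× down (reaching K), 2× right (reaching M), up to I — 5 moves in all.
Check: all required cells visited; 5 ≤ 5 moves.

A -> F -> K -> L -> M -> I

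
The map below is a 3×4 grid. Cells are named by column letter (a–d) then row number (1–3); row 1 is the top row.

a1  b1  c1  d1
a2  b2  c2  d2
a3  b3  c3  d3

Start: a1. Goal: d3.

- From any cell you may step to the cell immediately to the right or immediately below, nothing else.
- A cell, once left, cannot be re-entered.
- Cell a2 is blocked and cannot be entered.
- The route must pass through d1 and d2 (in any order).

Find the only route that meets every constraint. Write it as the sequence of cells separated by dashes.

a1 - b1 - c1 - d1 - d2 - d3

Moves only go right or down, so the column and row indices never decrease.
Route from a1: right 3 to d1, down 2 to d3 — 5 moves in all.
Check: all required cells visited.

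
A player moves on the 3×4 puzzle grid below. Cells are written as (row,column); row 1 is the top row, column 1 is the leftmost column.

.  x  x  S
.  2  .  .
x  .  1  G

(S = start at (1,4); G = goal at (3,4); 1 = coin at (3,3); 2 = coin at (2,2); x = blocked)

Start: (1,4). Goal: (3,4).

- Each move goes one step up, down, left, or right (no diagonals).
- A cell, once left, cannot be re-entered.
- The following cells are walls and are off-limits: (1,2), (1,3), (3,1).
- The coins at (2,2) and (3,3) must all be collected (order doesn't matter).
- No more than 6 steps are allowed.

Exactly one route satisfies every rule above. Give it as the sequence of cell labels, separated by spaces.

The 6-move cap with required stops at (2,2), (3,3) leaves no slack for detours.
Route from (1,4): down 1 to (2,4), left 2 to (2,2), down 1 to (3,2), right 2 to (3,4) — 6 moves in all.
Check: all required cells visited; 6 ≤ 6 moves.

(1,4) (2,4) (2,3) (2,2) (3,2) (3,3) (3,4)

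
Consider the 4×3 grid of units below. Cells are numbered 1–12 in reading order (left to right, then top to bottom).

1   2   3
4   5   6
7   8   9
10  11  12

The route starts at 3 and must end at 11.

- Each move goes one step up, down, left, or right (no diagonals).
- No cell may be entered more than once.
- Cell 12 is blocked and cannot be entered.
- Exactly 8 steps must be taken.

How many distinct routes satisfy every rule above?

Need simple routes of exactly 8 moves from 3 to 11 (Manhattan distance 4, so 2 moves are spent on a detour and 2 undoing it).
Enumerating: 3 6 9 8 5 4 7 10 11 | 3 6 5 2 1 4 7 10 11 | 3 6 5 2 1 4 7 8 11 | 3 2 5 6 9 8 7 10 11 | 3 2 1 4 5 8 7 10 11 | 3 2 1 4 5 6 9 8 11.
That gives 6 routes.

6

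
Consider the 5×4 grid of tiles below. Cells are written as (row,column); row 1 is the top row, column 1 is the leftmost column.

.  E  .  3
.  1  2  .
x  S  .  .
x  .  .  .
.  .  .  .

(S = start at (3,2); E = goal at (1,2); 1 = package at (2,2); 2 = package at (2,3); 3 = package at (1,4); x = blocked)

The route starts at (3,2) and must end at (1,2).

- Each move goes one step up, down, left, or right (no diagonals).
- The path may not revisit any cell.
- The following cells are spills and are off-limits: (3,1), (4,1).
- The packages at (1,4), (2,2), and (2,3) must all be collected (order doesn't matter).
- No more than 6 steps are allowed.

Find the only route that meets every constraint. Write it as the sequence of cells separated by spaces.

The 6-move cap with required stops at (1,4), (2,2), (2,3) leaves no slack for detours.
Route from (3,2): up 1 to (2,2), right 2 to (2,4), up 1 to (1,4), left 2 to (1,2) — 6 moves in all.
Check: all required cells visited; 6 ≤ 6 moves.

(3,2) (2,2) (2,3) (2,4) (1,4) (1,3) (1,2)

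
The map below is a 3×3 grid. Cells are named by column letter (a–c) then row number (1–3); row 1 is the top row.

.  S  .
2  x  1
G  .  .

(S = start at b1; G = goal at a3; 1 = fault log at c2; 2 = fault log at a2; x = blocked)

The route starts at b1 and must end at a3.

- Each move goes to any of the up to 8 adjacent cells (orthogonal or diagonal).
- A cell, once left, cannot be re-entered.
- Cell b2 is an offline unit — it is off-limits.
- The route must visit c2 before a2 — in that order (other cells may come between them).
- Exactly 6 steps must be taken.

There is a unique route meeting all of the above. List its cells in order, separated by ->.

b1 -> c1 -> c2 -> c3 -> b3 -> a2 -> a3

The waypoints must appear in the order c2, a2, with no cell reused.
Route from b1: right to c1, 2× down (reaching c3), left to b3, up-left to a2, down to a3 — 6 moves in all.
Check: order respected (1 at step 2, 2 at step 5); 6 moves as required.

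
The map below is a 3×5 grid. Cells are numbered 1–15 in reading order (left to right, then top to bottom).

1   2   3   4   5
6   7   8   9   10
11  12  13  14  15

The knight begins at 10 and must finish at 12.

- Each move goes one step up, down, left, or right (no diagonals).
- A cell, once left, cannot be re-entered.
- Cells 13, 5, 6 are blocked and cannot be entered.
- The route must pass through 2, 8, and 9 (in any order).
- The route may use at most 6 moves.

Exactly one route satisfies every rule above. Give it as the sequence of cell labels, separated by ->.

Any route must reach 2, 8, and 9 and still end at 12 within 6 moves, so the order of the required stops is forced.
Route from 10: left 2 to 8, up 1 to 3, left 1 to 2, down 2 to 12 — 6 moves in all.
Check: all required cells visited; 6 ≤ 6 moves.

10 -> 9 -> 8 -> 3 -> 2 -> 7 -> 12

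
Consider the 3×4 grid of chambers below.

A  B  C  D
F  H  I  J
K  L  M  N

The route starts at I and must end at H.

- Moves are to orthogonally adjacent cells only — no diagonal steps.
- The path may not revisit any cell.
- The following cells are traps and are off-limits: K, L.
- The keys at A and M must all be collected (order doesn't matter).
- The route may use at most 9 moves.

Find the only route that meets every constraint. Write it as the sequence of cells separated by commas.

The 9-move cap with required stops at A, M leaves no slack for detours.
Route from I: down 1 to M, right 1 to N, up 2 to D, left 3 to A, down 1 to F, right 1 to H — 9 moves in all.
Check: all required cells visited; 9 ≤ 9 moves.

I, M, N, J, D, C, B, A, F, H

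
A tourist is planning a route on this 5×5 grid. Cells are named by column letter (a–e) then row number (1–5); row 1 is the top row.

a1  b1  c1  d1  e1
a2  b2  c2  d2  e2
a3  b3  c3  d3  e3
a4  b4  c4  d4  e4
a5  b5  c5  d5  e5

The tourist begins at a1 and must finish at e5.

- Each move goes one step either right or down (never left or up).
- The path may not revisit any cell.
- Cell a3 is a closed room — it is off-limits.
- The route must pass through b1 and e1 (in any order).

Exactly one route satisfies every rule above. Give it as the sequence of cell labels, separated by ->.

Moves only go right or down, so the column and row indices never decrease.
Route from a1: 4× right (reaching e1), 4× down (reaching e5) — 8 moves in all.
Check: all required cells visited.

a1 -> b1 -> c1 -> d1 -> e1 -> e2 -> e3 -> e4 -> e5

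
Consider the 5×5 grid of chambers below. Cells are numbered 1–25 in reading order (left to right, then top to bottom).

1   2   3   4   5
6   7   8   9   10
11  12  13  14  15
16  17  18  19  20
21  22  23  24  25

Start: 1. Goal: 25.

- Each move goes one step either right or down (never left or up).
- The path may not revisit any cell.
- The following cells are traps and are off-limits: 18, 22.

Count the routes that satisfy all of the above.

A right/down-only route from 1 to 25 makes exactly 4 down-moves and 4 right-moves in some order.
With no other constraints that would be C(8,4) = 70 routes.
Subtract routes through each blocked cell (inclusion–exclusion for overlaps): − through 18: 30 − through 22: 5 → 35.
That gives 35 routes.

35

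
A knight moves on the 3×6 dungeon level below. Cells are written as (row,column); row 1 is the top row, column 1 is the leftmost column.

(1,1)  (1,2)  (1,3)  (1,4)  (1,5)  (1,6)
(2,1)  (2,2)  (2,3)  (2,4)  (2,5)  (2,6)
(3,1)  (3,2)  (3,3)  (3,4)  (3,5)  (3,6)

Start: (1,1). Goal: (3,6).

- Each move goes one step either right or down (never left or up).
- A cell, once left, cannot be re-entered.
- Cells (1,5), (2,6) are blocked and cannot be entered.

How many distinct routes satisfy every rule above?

A right/down-only route from (1,1) to (3,6) makes exactly 2 down-moves and 5 right-moves in some order.
With no other constraints that would be C(7,2) = 21 routes.
Subtract routes through each blocked cell (inclusion–exclusion for overlaps): − through (1,5): 3 − through (2,6): 6 + through (1,5)&(2,6): 2 → 14.
That gives 14 routes.

14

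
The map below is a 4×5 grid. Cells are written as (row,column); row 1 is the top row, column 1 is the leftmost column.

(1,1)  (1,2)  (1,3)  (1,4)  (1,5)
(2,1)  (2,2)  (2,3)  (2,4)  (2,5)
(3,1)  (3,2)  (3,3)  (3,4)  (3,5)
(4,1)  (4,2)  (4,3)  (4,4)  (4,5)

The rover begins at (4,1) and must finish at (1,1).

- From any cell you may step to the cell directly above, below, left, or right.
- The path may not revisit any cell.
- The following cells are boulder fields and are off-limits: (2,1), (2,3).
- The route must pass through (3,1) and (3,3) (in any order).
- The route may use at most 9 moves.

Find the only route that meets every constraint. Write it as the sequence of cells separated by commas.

(4,1), (3,1), (3,2), (3,3), (3,4), (2,4), (1,4), (1,3), (1,2), (1,1)

Any route must reach (3,1) and (3,3) and still end at (1,1) within 9 moves, so the order of the required stops is forced.
Route from (4,1): up to (3,1), 3× right (reaching (3,4)), 2× up (reaching (1,4)), 3× left (reaching (1,1)) — 9 moves in all.
Check: all required cells visited; 9 ≤ 9 moves.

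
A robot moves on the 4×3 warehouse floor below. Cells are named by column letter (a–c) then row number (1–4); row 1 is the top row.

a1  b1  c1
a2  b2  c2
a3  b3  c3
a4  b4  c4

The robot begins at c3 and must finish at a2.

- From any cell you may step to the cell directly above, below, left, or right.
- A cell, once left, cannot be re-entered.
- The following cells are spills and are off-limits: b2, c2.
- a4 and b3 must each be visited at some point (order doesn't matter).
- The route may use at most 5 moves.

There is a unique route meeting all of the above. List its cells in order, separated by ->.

c3 -> b3 -> b4 -> a4 -> a3 -> a2

The 5-move cap with required stops at a4, b3 leaves no slack for detours.
Route from c3: left 1 to b3, down 1 to b4, left 1 to a4, up 2 to a2 — 5 moves in all.
Check: all required cells visited; 5 ≤ 5 moves.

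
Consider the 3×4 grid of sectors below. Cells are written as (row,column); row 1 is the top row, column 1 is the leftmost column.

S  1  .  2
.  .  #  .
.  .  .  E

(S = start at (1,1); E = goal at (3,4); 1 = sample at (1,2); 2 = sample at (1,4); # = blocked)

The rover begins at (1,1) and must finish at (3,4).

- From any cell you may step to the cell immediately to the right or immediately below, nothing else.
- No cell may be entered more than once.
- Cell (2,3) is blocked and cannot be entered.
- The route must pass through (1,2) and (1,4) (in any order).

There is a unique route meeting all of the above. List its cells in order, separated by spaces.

Moves only go right or down, so the column and row indices never decrease.
Route from (1,1): right 3 to (1,4), down 2 to (3,4) — 5 moves in all.
Check: all required cells visited.

(1,1) (1,2) (1,3) (1,4) (2,4) (3,4)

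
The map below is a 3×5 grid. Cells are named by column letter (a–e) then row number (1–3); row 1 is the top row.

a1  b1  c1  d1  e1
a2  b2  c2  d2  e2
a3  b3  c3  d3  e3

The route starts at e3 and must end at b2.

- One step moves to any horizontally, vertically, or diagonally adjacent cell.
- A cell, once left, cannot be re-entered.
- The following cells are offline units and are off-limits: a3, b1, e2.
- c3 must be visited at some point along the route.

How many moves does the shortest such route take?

3

Any route passes through c3 somewhere between e3 and b2. Summing Chebyshev distances along the two legs (e3 → c3 → b2) gives a lower bound of 2 + 1 = 3 moves.
A route of 3 moves achieves this: e3 → d2 → c3 → b2.
Since 3 matches the lower bound, it is optimal.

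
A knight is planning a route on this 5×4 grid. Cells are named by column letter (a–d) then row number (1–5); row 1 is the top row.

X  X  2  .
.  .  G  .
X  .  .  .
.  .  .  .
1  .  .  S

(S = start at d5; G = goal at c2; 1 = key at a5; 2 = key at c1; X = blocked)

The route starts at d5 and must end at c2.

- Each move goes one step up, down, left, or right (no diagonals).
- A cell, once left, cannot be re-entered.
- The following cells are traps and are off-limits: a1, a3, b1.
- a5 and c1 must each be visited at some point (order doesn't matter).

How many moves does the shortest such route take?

Any route passes through a5 and c1 in some order between d5 and c2. Summing Manhattan distances along each leg and taking the cheapest ordering (d5 → a5 → c1 → c2) gives a lower bound of 3 + 6 + 1 = 10 moves.
The shortest route satisfying every rule uses 12 moves: d5 → c5 → b5 → a5 → a4 → b4 → b3 → c3 → d3 → d2 → d1 → c1 → c2.
The bound of 10 isn't tight here; checking systematically, no route of length 10 through 11 satisfies every constraint, so 12 is the minimum.

12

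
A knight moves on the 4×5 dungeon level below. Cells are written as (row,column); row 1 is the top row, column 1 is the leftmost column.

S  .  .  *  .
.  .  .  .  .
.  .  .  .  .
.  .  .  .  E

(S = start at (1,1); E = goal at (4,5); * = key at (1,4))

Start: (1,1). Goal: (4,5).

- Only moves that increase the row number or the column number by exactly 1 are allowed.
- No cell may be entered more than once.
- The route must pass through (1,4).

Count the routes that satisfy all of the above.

4

A right/down-only route from (1,1) to (4,5) makes exactly 3 down-moves and 4 right-moves in some order.
With no other constraints that would be C(7,3) = 35 routes.
Split at (1,4) and multiply the segment counts: (1,1)→(1,4): 1; (1,4)→(4,5): 4; product = 4.
That gives 4 routes.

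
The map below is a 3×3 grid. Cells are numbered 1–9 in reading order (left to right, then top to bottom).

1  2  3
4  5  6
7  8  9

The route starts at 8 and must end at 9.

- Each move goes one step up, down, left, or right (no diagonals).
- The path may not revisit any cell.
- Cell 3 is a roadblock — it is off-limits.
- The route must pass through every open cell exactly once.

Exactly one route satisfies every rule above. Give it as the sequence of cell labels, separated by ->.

Need to visit all 8 open cells exactly once, starting at 8 and ending at 9.
Cell 7 has only two open neighbours (4 and 8), so the path must pass straight through it: one of those is the cell it's entered from and the other is where it exits.
Route from 8: left to 7, 2× up (reaching 1), right to 2, down to 5, right to 6, down to 9 — 7 moves in all.
Check: all 8 open cells covered.

8 -> 7 -> 4 -> 1 -> 2 -> 5 -> 6 -> 9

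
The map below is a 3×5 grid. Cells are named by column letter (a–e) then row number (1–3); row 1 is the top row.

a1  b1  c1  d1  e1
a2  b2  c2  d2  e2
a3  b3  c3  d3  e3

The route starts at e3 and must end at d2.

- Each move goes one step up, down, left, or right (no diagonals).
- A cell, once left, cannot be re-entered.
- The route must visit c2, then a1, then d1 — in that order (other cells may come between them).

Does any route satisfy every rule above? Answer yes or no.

yes

One route that works: e3 → d3 → c3 → c2 → b2 → a2 → a1 → b1 → c1 → d1 → d2.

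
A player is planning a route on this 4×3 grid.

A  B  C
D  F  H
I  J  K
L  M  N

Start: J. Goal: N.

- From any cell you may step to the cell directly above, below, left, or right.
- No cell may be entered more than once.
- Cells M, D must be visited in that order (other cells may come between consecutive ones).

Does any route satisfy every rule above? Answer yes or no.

One route that works: J → M → L → I → D → F → H → K → N.

yes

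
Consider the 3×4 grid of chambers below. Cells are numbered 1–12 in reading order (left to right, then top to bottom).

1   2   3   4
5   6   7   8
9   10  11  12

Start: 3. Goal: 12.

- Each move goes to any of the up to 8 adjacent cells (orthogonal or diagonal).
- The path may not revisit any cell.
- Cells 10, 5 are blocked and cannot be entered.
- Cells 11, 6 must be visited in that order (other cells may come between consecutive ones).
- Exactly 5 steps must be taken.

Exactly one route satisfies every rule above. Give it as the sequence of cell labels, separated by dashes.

3 - 8 - 11 - 6 - 7 - 12

The waypoints must appear in the order 11, 6, with no cell reused.
Route from 3: down-right 1 to 8, down-left 1 to 11, up-left 1 to 6, right 1 to 7, down-right 1 to 12 — 5 moves in all.
Check: order respected (11 at step 2, 6 at step 3); 5 moves as required.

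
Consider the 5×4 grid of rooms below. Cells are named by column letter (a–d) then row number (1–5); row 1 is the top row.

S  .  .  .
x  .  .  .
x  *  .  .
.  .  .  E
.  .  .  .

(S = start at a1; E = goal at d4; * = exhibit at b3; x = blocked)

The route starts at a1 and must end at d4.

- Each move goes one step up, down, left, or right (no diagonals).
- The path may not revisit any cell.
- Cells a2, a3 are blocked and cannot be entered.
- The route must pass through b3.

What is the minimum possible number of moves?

6

Any route passes through b3 somewhere between a1 and d4. Summing Manhattan distances along the two legs (a1 → b3 → d4) gives a lower bound of 3 + 3 = 6 moves.
A route of 6 moves achieves this: a1 → b1 → b2 → b3 → b4 → c4 → d4.
Since 6 matches the lower bound, it is optimal.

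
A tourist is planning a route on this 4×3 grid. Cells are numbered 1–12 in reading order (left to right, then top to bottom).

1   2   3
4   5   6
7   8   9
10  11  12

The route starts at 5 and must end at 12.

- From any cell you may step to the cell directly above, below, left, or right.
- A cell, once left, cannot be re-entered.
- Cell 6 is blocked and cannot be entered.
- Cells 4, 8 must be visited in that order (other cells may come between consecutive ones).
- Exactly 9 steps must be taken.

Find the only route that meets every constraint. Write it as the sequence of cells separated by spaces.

The waypoints must appear in the order 4, 8, with no cell reused.
Route from 5: up 1 to 2, left 1 to 1, down 3 to 10, right 1 to 11, up 1 to 8, right 1 to 9, down 1 to 12 — 9 moves in all.
Check: order respected (4 at step 3, 8 at step 7); 9 moves as required.

5 2 1 4 7 10 11 8 9 12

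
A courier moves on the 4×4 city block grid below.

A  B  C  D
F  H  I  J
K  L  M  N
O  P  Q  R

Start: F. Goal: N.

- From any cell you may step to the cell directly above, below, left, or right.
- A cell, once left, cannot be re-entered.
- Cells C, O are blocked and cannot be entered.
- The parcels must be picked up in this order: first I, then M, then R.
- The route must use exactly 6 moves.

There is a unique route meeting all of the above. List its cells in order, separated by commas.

F, H, I, M, Q, R, N

The waypoints must appear in the order I, M, R, with no cell reused.
Route from F: right 2 to I, down 2 to Q, right 1 to R, up 1 to N — 6 moves in all.
Check: order respected (I at step 2, M at step 3, R at step 5); 6 moves as required.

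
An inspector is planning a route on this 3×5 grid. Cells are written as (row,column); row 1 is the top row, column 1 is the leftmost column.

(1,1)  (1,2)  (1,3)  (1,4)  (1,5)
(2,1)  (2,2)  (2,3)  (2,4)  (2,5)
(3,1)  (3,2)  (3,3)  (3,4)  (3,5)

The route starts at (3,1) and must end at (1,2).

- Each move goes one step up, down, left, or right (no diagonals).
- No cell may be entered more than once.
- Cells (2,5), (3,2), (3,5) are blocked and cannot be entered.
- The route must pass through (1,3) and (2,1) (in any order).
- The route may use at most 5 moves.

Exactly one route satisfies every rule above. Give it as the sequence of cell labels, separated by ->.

The 5-move cap with required stops at (1,3), (2,1) leaves no slack for detours.
Route from (3,1): up 1 to (2,1), right 2 to (2,3), up 1 to (1,3), left 1 to (1,2) — 5 moves in all.
Check: all required cells visited; 5 ≤ 5 moves.

(3,1) -> (2,1) -> (2,2) -> (2,3) -> (1,3) -> (1,2)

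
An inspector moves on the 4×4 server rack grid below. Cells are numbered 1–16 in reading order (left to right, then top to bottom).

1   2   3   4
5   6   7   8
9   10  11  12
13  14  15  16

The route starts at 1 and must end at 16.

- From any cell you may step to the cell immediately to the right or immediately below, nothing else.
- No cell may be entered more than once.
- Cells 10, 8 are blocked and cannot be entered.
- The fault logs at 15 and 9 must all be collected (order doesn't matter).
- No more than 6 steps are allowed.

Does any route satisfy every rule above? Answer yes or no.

yes

One route that works: 1 → 5 → 9 → 13 → 14 → 15 → 16.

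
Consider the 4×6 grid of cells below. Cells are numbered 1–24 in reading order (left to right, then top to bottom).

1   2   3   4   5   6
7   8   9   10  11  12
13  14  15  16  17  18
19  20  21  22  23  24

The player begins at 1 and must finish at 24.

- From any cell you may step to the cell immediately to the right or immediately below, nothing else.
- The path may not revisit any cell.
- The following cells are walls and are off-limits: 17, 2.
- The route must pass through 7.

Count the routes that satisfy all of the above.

11

A right/down-only route from 1 to 24 makes exactly 3 down-moves and 5 right-moves in some order.
With no other constraints that would be C(8,3) = 56 routes.
Split at 7 and multiply the segment counts (each segment already excludes blocked cells): 1→7: 1; 7→24: 11; product = 11.
That gives 11 routes.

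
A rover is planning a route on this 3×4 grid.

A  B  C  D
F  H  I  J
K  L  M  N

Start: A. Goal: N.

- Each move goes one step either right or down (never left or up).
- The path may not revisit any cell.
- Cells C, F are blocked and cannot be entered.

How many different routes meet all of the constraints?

A right/down-only route from A to N makes exactly 2 down-moves and 3 right-moves in some order.
With no other constraints that would be C(5,2) = 10 routes.
Subtract routes through each blocked cell (inclusion–exclusion for overlaps): − through C: 3 − through F: 4 → 3.
That gives 3 routes.

3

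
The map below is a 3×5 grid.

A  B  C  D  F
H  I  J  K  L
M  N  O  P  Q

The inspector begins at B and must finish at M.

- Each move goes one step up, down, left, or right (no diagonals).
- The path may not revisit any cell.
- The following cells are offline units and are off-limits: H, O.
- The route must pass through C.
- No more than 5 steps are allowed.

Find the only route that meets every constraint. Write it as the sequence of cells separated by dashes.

B - C - J - I - N - M

Any route must reach C and still end at M within 5 moves, so the order of the required stops is forced.
Route from B: right 1 to C, down 1 to J, left 1 to I, down 1 to N, left 1 to M — 5 moves in all.
Check: all required cells visited; 5 ≤ 5 moves.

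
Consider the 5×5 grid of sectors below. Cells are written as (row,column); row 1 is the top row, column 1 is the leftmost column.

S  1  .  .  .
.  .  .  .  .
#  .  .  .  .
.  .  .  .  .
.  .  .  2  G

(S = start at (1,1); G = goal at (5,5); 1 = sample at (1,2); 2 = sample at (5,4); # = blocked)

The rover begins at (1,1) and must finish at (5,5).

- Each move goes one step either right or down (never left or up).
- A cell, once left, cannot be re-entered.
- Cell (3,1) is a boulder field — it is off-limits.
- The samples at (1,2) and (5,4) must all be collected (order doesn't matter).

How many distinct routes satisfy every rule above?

A right/down-only route from (1,1) to (5,5) makes exactly 4 down-moves and 4 right-moves in some order.
With no other constraints that would be C(8,4) = 70 routes.
A monotone route can only reach the required cells in the order (1,2), (5,4), so split there and multiply the segment counts (each segment already excludes blocked cells): (1,1)→(1,2): 1; (1,2)→(5,4): 15; (5,4)→(5,5): 1; product = 15.
That gives 15 routes.

15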